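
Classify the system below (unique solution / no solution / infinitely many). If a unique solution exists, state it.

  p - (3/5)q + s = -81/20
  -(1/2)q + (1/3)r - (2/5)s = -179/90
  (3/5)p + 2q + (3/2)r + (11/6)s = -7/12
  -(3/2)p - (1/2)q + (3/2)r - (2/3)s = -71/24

p = -5/4, q = 3, r = -8/3, s = -1

Row-reduce the augmented matrix:
R3 ← R3 − 3/5·R1.
R4 ← R4 + 3/2·R1.
R2 ← R2 / (-1/2).
R1 ← R1 + 3/5·R2.
R3 ← R3 − 59/25·R2.
R4 ← R4 + 7/5·R2.
R3 ← R3 / (461/150).
R1 ← R1 + 2/5·R3.
R2 ← R2 + 2/3·R3.
R4 ← R4 − 17/30·R3.
R4 ← R4 / (14342/6915).
R1 ← R1 − 643/461·R4.
R2 ← R2 − 910/1383·R4.
R3 ← R3 + 491/2305·R4.
Reading off the reduced rows gives p = -5/4, q = 3, r = -8/3, s = -1.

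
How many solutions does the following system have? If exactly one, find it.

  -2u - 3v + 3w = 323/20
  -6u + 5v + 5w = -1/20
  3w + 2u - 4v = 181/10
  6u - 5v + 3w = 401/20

Row-reduce the augmented matrix:
R1 ← R1 / (-2).
R2 ← R2 + 6·R1.
R3 ← R3 − 2·R1.
R4 ← R4 − 6·R1.
R2 ← R2 / (14).
R1 ← R1 − 3/2·R2.
R3 ← R3 + 7·R2.
R4 ← R4 + 14·R2.
R3 ← R3 / (4).
R1 ← R1 + 15/14·R3.
R2 ← R2 + 2/7·R3.
R4 ← R4 − 8·R3.
R4 reduces to 0 = 0, so the extra equation is consistent.
Reading off the reduced rows gives u = -1/5, v = -11/4, w = 5/2.

u = -1/5, v = -11/4, w = 5/2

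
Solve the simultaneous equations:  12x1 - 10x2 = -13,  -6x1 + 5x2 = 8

no solution

Row-reduce:
R1 ← R1 / (12).
R2 ← R2 + 6·R1.
Row 2 reduces to 0 = 3/2, a contradiction. The system is inconsistent.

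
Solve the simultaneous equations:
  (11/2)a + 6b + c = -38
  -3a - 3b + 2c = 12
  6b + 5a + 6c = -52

Row-reduce:
R1 ← R1 / (11/2).
R2 ← R2 + 3·R1.
R3 ← R3 − 5·R1.
R2 ← R2 / (3/11).
R1 ← R1 − 12/11·R2.
R3 ← R3 − 6/11·R2.
Rank is 2 with 3 unknowns, leaving c free.

infinitely many solutions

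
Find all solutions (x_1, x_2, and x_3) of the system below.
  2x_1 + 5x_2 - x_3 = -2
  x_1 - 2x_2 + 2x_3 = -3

infinitely many solutions

Row-reduce:
R1 ← R1 / (2).
R2 ← R2 − 1·R1.
R2 ← R2 / (-9/2).
R1 ← R1 − 5/2·R2.
Rank is 2 with 3 unknowns, leaving x_3 free.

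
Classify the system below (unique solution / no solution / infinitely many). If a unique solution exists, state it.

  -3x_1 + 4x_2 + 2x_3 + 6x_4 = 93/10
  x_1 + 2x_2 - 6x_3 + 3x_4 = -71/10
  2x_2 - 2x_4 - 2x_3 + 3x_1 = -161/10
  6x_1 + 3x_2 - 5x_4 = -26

Row-reduce the augmented matrix:
R1 ← R1 / (-3).
R2 ← R2 − 1·R1.
R3 ← R3 − 3·R1.
R4 ← R4 − 6·R1.
R2 ← R2 / (10/3).
R1 ← R1 + 4/3·R2.
R3 ← R3 − 6·R2.
R4 ← R4 − 11·R2.
R3 ← R3 / (48/5).
R1 ← R1 + 14/5·R3.
R2 ← R2 + 8/5·R3.
R4 ← R4 − 108/5·R3.
R4 ← R4 / (7/4).
R1 ← R1 + 35/24·R4.
R2 ← R2 − 2/3·R4.
R3 ← R3 + 25/48·R4.
Reading off the reduced rows gives x_1 = -1/2, x_2 = -3, x_3 = 3/2, x_4 = 14/5.

x_1 = -1/2, x_2 = -3, x_3 = 3/2, x_4 = 14/5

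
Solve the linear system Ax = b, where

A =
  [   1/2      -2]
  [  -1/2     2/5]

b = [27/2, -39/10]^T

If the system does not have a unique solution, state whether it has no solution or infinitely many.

Row-reduce the augmented matrix:
R1 ← R1 / (1/2).
R2 ← R2 + 1/2·R1.
R2 ← R2 / (-8/5).
R1 ← R1 + 4·R2.
Reading off the reduced rows gives x_1 = 3, x_2 = -6.

x_1 = 3, x_2 = -6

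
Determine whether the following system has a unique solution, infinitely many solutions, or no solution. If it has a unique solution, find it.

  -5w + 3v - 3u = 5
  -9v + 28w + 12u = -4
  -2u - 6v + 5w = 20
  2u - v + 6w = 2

u = -5, v = 0, w = 2

Row-reduce the augmented matrix:
R1 ← R1 / (-3).
R2 ← R2 − 12·R1.
R3 ← R3 + 2·R1.
R4 ← R4 − 2·R1.
R2 ← R2 / (3).
R1 ← R1 + 1·R2.
R3 ← R3 + 8·R2.
R4 ← R4 − 1·R2.
R3 ← R3 / (89/3).
R1 ← R1 − 13/3·R3.
R2 ← R2 − 8/3·R3.
R4 reduces to 0 = 0, so the extra equation is consistent.
Reading off the reduced rows gives u = -5, v = 0, w = 2.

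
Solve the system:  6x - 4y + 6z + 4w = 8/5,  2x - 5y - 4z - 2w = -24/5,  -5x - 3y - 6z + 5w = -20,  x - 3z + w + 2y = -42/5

x = -2/5, y = 0, z = 2, w = -2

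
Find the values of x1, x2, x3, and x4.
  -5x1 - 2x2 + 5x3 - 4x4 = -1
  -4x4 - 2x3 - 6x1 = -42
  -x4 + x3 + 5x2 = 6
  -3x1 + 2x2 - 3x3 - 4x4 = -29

x1 = 6, x2 = 0, x3 = 5, x4 = -1

Row-reduce the augmented matrix:
R1 ← R1 / (-5).
R2 ← R2 + 6·R1.
R4 ← R4 + 3·R1.
R2 ← R2 / (12/5).
R1 ← R1 − 2/5·R2.
R3 ← R3 − 5·R2.
R4 ← R4 − 16/5·R2.
R3 ← R3 / (53/3).
R1 ← R1 − 1/3·R3.
R2 ← R2 + 10/3·R3.
R4 ← R4 − 14/3·R3.
R4 ← R4 / (-104/53).
R1 ← R1 − 38/53·R4.
R2 ← R2 + 9/53·R4.
R3 ← R3 + 8/53·R4.
Reading off the reduced rows gives x1 = 6, x2 = 0, x3 = 5, x4 = -1.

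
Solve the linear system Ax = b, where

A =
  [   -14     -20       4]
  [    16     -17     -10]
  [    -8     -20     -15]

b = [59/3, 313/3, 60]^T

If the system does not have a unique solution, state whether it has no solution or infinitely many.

x_1 = 5/2, x_2 = -3, x_3 = -4/3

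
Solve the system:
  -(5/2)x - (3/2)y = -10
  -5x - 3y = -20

Row-reduce:
R1 ← R1 / (-5/2).
R2 ← R2 + 5·R1.
Rank is 1 with 2 unknowns, leaving y free.

infinitely many solutions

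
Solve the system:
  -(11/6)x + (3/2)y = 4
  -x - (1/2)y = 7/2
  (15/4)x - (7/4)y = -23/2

no solution

Row-reduce:
R1 ← R1 / (-11/6).
R2 ← R2 + 1·R1.
R3 ← R3 − 15/4·R1.
R2 ← R2 / (-29/22).
R1 ← R1 + 9/11·R2.
R3 ← R3 − 29/22·R2.
Row 3 reduces to 0 = -2, a contradiction. The system is inconsistent.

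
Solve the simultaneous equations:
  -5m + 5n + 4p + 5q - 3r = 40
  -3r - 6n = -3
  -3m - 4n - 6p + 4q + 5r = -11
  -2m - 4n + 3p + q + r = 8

Row-reduce:
R1 ← R1 / (-5).
R3 ← R3 + 3·R1.
R4 ← R4 + 2·R1.
R2 ← R2 / (-6).
R1 ← R1 + 1·R2.
R3 ← R3 + 7·R2.
R4 ← R4 + 6·R2.
R3 ← R3 / (-42/5).
R1 ← R1 + 4/5·R3.
R4 ← R4 − 7/5·R3.
R4 ← R4 / (-5/6).
R1 ← R1 + 23/21·R4.
R3 ← R3 + 5/42·R4.
Rank is 4 with 5 unknowns, leaving r free.

infinitely many solutions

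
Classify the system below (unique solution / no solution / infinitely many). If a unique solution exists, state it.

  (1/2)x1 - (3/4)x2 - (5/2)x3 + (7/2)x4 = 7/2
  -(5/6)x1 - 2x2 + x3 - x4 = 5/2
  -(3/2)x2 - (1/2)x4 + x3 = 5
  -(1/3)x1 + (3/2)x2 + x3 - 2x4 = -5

Row-reduce:
R1 ← R1 / (1/2).
R2 ← R2 + 5/6·R1.
R4 ← R4 + 1/3·R1.
R2 ← R2 / (-13/4).
R1 ← R1 + 3/2·R2.
R3 ← R3 + 3/2·R2.
R4 ← R4 − 1·R2.
R3 ← R3 / (32/13).
R1 ← R1 + 46/13·R3.
R2 ← R2 − 38/39·R3.
R4 ← R4 + 64/39·R3.
Row 4 reduces to 0 = 2/3, a contradiction. The system is inconsistent.

no solution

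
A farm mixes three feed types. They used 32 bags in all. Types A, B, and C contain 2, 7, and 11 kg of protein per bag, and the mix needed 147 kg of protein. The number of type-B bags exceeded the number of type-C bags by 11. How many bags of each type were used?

Let a = type-A bags, b = type-B bags, c = type-C bags.
  a + b + c = 32
  2a + 7b + 11c = 147
  b - c = 11
Row-reduce the augmented matrix:
R2 ← R2 − 2·R1.
R2 ← R2 / (5).
R1 ← R1 − 1·R2.
R3 ← R3 − 1·R2.
R3 ← R3 / (-14/5).
R1 ← R1 + 4/5·R3.
R2 ← R2 − 9/5·R3.
Reading off the reduced rows gives a = 17, b = 13, c = 2.

type-A bags: 17, type-B bags: 13, type-C bags: 2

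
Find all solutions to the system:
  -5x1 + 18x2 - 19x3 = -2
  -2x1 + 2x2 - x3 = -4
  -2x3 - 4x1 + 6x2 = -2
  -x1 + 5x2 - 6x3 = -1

Row-reduce:
R1 ← R1 / (-5).
R2 ← R2 + 2·R1.
R3 ← R3 + 4·R1.
R4 ← R4 + 1·R1.
R2 ← R2 / (-26/5).
R1 ← R1 + 18/5·R2.
R3 ← R3 + 42/5·R2.
R4 ← R4 − 7/5·R2.
R3 ← R3 / (33/13).
R1 ← R1 + 10/13·R3.
R2 ← R2 + 33/26·R3.
R4 ← R4 + 11/26·R3.
Row 4 reduces to 0 = -2/3, a contradiction. The system is inconsistent.

no solution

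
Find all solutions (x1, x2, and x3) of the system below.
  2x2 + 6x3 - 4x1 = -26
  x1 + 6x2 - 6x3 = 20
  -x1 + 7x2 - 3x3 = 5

Row-reduce:
R1 ← R1 / (-4).
R2 ← R2 − 1·R1.
R3 ← R3 + 1·R1.
R2 ← R2 / (13/2).
R1 ← R1 + 1/2·R2.
R3 ← R3 − 13/2·R2.
Row 3 reduces to 0 = -2, a contradiction. The system is inconsistent.

no solution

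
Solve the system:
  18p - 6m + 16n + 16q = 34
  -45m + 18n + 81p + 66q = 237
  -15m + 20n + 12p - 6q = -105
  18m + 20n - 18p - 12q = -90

infinitely many solutions

Row-reduce:
R1 ← R1 / (-6).
R2 ← R2 + 45·R1.
R3 ← R3 + 15·R1.
R4 ← R4 − 18·R1.
R2 ← R2 / (-102).
R1 ← R1 + 8/3·R2.
R3 ← R3 + 20·R2.
R4 ← R4 − 68·R2.
R3 ← R3 / (-381/17).
R1 ← R1 + 27/17·R3.
R2 ← R2 − 9/17·R3.
Rank is 3 with 4 unknowns, leaving q free.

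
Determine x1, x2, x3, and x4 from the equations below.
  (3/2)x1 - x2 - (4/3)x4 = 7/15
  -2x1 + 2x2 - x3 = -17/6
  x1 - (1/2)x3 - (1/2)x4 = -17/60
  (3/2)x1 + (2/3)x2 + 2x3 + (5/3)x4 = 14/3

Row-reduce the augmented matrix:
R1 ← R1 / (3/2).
R2 ← R2 + 2·R1.
R3 ← R3 − 1·R1.
R4 ← R4 − 3/2·R1.
R2 ← R2 / (2/3).
R1 ← R1 + 2/3·R2.
R3 ← R3 − 2/3·R2.
R4 ← R4 − 5/3·R2.
R3 ← R3 / (1/2).
R1 ← R1 + 1·R3.
R2 ← R2 + 3/2·R3.
R4 ← R4 − 9/2·R3.
R4 ← R4 / (-217/18).
R1 ← R1 − 5/3·R4.
R2 ← R2 − 23/6·R4.
R3 ← R3 − 13/3·R4.
Reading off the reduced rows gives x1 = 2/3, x2 = 0, x3 = 3/2, x4 = 2/5.

x1 = 2/3, x2 = 0, x3 = 3/2, x4 = 2/5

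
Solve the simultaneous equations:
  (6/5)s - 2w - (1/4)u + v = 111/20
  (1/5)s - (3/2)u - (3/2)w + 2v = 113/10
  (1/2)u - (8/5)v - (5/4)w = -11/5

infinitely many solutions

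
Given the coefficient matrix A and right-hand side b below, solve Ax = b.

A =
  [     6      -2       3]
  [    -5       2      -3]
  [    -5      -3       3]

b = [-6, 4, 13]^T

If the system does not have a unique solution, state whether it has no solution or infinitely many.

Row-reduce the augmented matrix:
R1 ← R1 / (6).
R2 ← R2 + 5·R1.
R3 ← R3 + 5·R1.
R2 ← R2 / (1/3).
R1 ← R1 + 1/3·R2.
R3 ← R3 + 14/3·R2.
R3 ← R3 / (-3/2).
R2 ← R2 + 3/2·R3.
Reading off the reduced rows gives x_1 = -2, x_2 = 3, x_3 = 4.

x_1 = -2, x_2 = 3, x_3 = 4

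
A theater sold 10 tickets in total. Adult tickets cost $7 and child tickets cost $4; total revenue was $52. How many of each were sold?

adult tickets: 4, child tickets: 6

Let a = adult tickets, c = child tickets.
  a + c = 10
  4c + 7a = 52
Row-reduce the augmented matrix:
R2 ← R2 − 7·R1.
R2 ← R2 / (-3).
R1 ← R1 − 1·R2.
Reading off the reduced rows gives a = 4, c = 6.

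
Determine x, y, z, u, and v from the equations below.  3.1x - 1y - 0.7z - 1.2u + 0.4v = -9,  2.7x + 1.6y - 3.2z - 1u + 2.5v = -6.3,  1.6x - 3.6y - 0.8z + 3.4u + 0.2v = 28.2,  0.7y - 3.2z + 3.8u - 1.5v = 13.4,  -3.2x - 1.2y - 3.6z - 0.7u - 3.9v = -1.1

x = -3, y = -4, z = -1, u = 5, v = 4

Row-reduce the augmented matrix:
R1 ← R1 / (31/10).
R2 ← R2 − 27/10·R1.
R3 ← R3 − 8/5·R1.
R5 ← R5 + 16/5·R1.
R2 ← R2 / (383/155).
R1 ← R1 + 10/31·R2.
R3 ← R3 + 478/155·R2.
R4 ← R4 − 7/10·R2.
R5 ← R5 + 346/155·R2.
R3 ← R3 / (-7031/1915).
R1 ← R1 + 216/383·R3.
R2 ← R2 + 803/766·R3.
R4 ← R4 + 18891/7660·R3.
R5 ← R5 + 12759/1915·R3.
R4 ← R4 / (29517/28124).
R1 ← R1 + 7082/7031·R4.
R2 ← R2 + 16107/14062·R4.
R3 ← R3 + 7805/7031·R4.
R5 ← R5 + 653463/70310·R4.
R5 ← R5 / (-10089829/245975).
R1 ← R1 + 553891/147585·R5.
R2 ← R2 + 204661/49195·R5.
R3 ← R3 + 143573/29517·R5.
R4 ← R4 + 549673/147585·R5.
Reading off the reduced rows gives x = -3, y = -4, z = -1, u = 5, v = 4.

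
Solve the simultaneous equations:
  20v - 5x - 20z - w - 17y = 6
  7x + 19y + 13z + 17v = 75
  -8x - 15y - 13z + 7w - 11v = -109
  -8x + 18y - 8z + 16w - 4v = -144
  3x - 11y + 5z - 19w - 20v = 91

x = 4, y = 0, z = 1, w = -6, v = 2

Row-reduce the augmented matrix:
R1 ← R1 / (-5).
R2 ← R2 − 7·R1.
R3 ← R3 + 8·R1.
R4 ← R4 + 8·R1.
R5 ← R5 − 3·R1.
R2 ← R2 / (-24/5).
R1 ← R1 − 17/5·R2.
R3 ← R3 − 61/5·R2.
R4 ← R4 − 226/5·R2.
R5 ← R5 + 106/5·R2.
R3 ← R3 / (-153/8).
R1 ← R1 + 53/8·R3.
R2 ← R2 − 25/8·R3.
R4 ← R4 + 469/4·R3.
R5 ← R5 − 237/4·R3.
R4 ← R4 / (-12160/459).
R1 ← R1 + 1165/459·R4.
R2 ← R2 − 512/459·R4.
R3 ← R3 + 121/459·R4.
R5 ← R5 − 337/153·R4.
R5 ← R5 / (15549/1520).
R1 ← R1 − 2409/304·R5.
R2 ← R2 − 18/95·R5.
R3 ← R3 + 4919/1520·R5.
R4 ← R4 − 2859/1520·R5.
Reading off the reduced rows gives x = 4, y = 0, z = 1, w = -6, v = 2.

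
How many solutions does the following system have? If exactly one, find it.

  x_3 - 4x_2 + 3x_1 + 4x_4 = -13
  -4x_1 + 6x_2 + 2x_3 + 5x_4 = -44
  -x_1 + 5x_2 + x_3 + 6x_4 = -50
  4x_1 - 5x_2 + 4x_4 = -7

Row-reduce the augmented matrix:
R1 ← R1 / (3).
R2 ← R2 + 4·R1.
R3 ← R3 + 1·R1.
R4 ← R4 − 4·R1.
R2 ← R2 / (2/3).
R1 ← R1 + 4/3·R2.
R3 ← R3 − 11/3·R2.
R4 ← R4 − 1/3·R2.
R3 ← R3 / (-17).
R1 ← R1 − 7·R3.
R2 ← R2 − 5·R3.
R4 ← R4 + 3·R3.
R4 ← R4 / (38/17).
R1 ← R1 − 55/34·R4.
R2 ← R2 − 16/17·R4.
R3 ← R3 − 99/34·R4.
Reading off the reduced rows gives x_1 = -4, x_2 = -5, x_3 = -5, x_4 = -4.

x_1 = -4, x_2 = -5, x_3 = -5, x_4 = -4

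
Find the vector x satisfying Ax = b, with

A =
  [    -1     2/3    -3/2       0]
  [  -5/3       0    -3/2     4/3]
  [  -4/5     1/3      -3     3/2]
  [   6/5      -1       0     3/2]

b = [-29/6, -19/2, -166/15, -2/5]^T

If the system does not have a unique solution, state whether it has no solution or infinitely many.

Row-reduce:
R1 ← R1 / (-1).
R2 ← R2 + 5/3·R1.
R3 ← R3 + 4/5·R1.
R4 ← R4 − 6/5·R1.
R2 ← R2 / (-10/9).
R1 ← R1 + 2/3·R2.
R3 ← R3 + 1/5·R2.
R4 ← R4 + 1/5·R2.
R3 ← R3 / (-99/50).
R1 ← R1 − 9/10·R3.
R2 ← R2 + 9/10·R3.
R4 ← R4 + 99/50·R3.
Row 4 reduces to 0 = 1, a contradiction. The system is inconsistent.

no solution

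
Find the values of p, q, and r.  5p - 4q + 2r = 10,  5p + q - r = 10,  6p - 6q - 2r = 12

Row-reduce the augmented matrix:
R1 ← R1 / (5).
R2 ← R2 − 5·R1.
R3 ← R3 − 6·R1.
R2 ← R2 / (5).
R1 ← R1 + 4/5·R2.
R3 ← R3 + 6/5·R2.
R3 ← R3 / (-128/25).
R1 ← R1 + 2/25·R3.
R2 ← R2 + 3/5·R3.
Reading off the reduced rows gives p = 2, q = 0, r = 0.

p = 2, q = 0, r = 0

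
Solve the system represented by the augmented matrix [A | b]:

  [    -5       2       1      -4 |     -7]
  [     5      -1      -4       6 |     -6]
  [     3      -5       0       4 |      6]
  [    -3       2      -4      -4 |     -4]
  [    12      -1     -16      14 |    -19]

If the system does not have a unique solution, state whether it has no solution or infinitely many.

no solution

Row-reduce:
R1 ← R1 / (-5).
R2 ← R2 − 5·R1.
R3 ← R3 − 3·R1.
R4 ← R4 + 3·R1.
R5 ← R5 − 12·R1.
R1 ← R1 + 2/5·R2.
R3 ← R3 + 19/5·R2.
R4 ← R4 − 4/5·R2.
R5 ← R5 − 19/5·R2.
R3 ← R3 / (-54/5).
R1 ← R1 + 7/5·R3.
R2 ← R2 + 3·R3.
R4 ← R4 + 11/5·R3.
R5 ← R5 + 11/5·R3.
R4 ← R4 / (-137/27).
R1 ← R1 − 11/27·R4.
R2 ← R2 + 5/9·R4.
R3 ← R3 + 23/27·R4.
R5 ← R5 + 137/27·R4.
Row 5 reduces to 0 = 3, a contradiction. The system is inconsistent.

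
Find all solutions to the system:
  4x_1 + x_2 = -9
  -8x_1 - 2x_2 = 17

no solution

Row-reduce:
R1 ← R1 / (4).
R2 ← R2 + 8·R1.
Row 2 reduces to 0 = -1, a contradiction. The system is inconsistent.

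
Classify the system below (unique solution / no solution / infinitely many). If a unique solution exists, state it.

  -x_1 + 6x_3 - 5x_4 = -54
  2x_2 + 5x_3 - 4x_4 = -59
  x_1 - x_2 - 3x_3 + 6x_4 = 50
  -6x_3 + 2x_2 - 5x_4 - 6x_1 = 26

Row-reduce the augmented matrix:
R1 ← R1 / (-1).
R3 ← R3 − 1·R1.
R4 ← R4 + 6·R1.
R2 ← R2 / (2).
R3 ← R3 + 1·R2.
R4 ← R4 − 2·R2.
R3 ← R3 / (11/2).
R1 ← R1 + 6·R3.
R2 ← R2 − 5/2·R3.
R4 ← R4 + 47·R3.
R4 ← R4 / (225/11).
R1 ← R1 − 43/11·R4.
R2 ← R2 + 17/11·R4.
R3 ← R3 + 2/11·R4.
Reading off the reduced rows gives x_1 = -6, x_2 = -5, x_3 = -5, x_4 = 6.

x_1 = -6, x_2 = -5, x_3 = -5, x_4 = 6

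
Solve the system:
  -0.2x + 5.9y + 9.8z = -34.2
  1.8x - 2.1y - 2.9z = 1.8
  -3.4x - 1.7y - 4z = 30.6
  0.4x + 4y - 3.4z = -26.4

x = -6, y = -6, z = 0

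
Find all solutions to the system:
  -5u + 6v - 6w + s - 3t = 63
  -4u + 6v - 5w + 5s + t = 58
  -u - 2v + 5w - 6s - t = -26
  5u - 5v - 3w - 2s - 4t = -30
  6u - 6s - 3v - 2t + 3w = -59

Row-reduce the augmented matrix:
R1 ← R1 / (-5).
R2 ← R2 + 4·R1.
R3 ← R3 + 1·R1.
R4 ← R4 − 5·R1.
R5 ← R5 − 6·R1.
R2 ← R2 / (6/5).
R1 ← R1 + 6/5·R2.
R3 ← R3 + 16/5·R2.
R4 ← R4 − 1·R2.
R5 ← R5 − 21/5·R2.
R3 ← R3 / (17/3).
R1 ← R1 − 1·R3.
R2 ← R2 + 1/6·R3.
R4 ← R4 + 53/6·R3.
R5 ← R5 + 7/2·R3.
R4 ← R4 / (56/17).
R1 ← R1 − 53/17·R4.
R2 ← R2 − 62/17·R4.
R3 ← R3 − 15/17·R4.
R5 ← R5 + 279/17·R4.
R5 ← R5 / (691/112).
R1 ← R1 + 113/112·R5.
R2 ← R2 + 55/56·R5.
R3 ← R3 − 61/112·R5.
R4 ← R4 − 125/112·R5.
Reading off the reduced rows gives u = -5, v = 3, w = 0, s = 5, t = -5.

u = -5, v = 3, w = 0, s = 5, t = -5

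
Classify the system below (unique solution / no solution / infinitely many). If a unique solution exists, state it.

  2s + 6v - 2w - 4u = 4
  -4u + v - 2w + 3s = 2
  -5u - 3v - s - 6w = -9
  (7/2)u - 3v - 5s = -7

no solution

Row-reduce:
R1 ← R1 / (-4).
R2 ← R2 + 4·R1.
R3 ← R3 + 5·R1.
R4 ← R4 − 7/2·R1.
R2 ← R2 / (-5).
R1 ← R1 + 3/2·R2.
R3 ← R3 + 21/2·R2.
R4 ← R4 − 9/4·R2.
R3 ← R3 / (-7/2).
R1 ← R1 − 1/2·R3.
R4 ← R4 + 7/4·R3.
Row 4 reduces to 0 = 1/2, a contradiction. The system is inconsistent.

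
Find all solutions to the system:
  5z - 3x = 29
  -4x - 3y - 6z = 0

infinitely many solutions

Row-reduce:
R1 ← R1 / (-3).
R2 ← R2 + 4·R1.
R2 ← R2 / (-3).
Rank is 2 with 3 unknowns, leaving z free.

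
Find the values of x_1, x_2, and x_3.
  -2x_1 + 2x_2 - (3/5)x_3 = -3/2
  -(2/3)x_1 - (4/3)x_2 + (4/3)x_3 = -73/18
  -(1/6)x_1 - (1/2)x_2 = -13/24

x_1 = 7/4, x_2 = 1/2, x_3 = -5/3

Row-reduce the augmented matrix:
R1 ← R1 / (-2).
R2 ← R2 + 2/3·R1.
R3 ← R3 + 1/6·R1.
R2 ← R2 / (-2).
R1 ← R1 + 1·R2.
R3 ← R3 + 2/3·R2.
R3 ← R3 / (-83/180).
R1 ← R1 + 7/15·R3.
R2 ← R2 + 23/30·R3.
Reading off the reduced rows gives x_1 = 7/4, x_2 = 1/2, x_3 = -5/3.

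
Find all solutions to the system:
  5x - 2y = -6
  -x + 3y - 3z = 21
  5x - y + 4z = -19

x = 0, y = 3, z = -4

Row-reduce the augmented matrix:
R1 ← R1 / (5).
R2 ← R2 + 1·R1.
R3 ← R3 − 5·R1.
R2 ← R2 / (13/5).
R1 ← R1 + 2/5·R2.
R3 ← R3 − 1·R2.
R3 ← R3 / (67/13).
R1 ← R1 + 6/13·R3.
R2 ← R2 + 15/13·R3.
Reading off the reduced rows gives x = 0, y = 3, z = -4.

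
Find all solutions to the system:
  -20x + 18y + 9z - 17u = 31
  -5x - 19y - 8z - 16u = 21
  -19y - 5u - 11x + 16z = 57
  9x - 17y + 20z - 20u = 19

x = -2, y = -1, z = 1, u = 0

Row-reduce the augmented matrix:
R1 ← R1 / (-20).
R2 ← R2 + 5·R1.
R3 ← R3 + 11·R1.
R4 ← R4 − 9·R1.
R2 ← R2 / (-47/2).
R1 ← R1 + 9/10·R2.
R3 ← R3 + 289/10·R2.
R4 ← R4 + 89/10·R2.
R3 ← R3 / (5559/235).
R1 ← R1 + 27/470·R3.
R2 ← R2 − 41/94·R3.
R4 ← R4 − 6564/235·R3.
R4 ← R4 / (-84124/1853).
R1 ← R1 − 4987/3706·R4.
R2 ← R2 − 1705/11118·R4.
R3 ← R3 − 4418/5559·R4.
Reading off the reduced rows gives x = -2, y = -1, z = 1, u = 0.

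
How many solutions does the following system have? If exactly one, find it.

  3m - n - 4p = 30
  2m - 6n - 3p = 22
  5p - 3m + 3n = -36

m = 2, n = 0, p = -6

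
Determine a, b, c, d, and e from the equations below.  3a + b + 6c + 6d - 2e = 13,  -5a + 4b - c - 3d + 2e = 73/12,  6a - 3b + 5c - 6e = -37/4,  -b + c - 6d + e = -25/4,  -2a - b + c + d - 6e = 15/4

a = -8/3, b = -1/2, c = 9/4, d = 5/3, e = 1

Row-reduce the augmented matrix:
R1 ← R1 / (3).
R2 ← R2 + 5·R1.
R3 ← R3 − 6·R1.
R5 ← R5 + 2·R1.
R2 ← R2 / (17/3).
R1 ← R1 − 1/3·R2.
R3 ← R3 + 5·R2.
R4 ← R4 + 1·R2.
R5 ← R5 + 1/3·R2.
R3 ← R3 / (16/17).
R1 ← R1 − 25/17·R3.
R2 ← R2 − 27/17·R3.
R4 ← R4 − 44/17·R3.
R5 ← R5 − 94/17·R3.
R4 ← R4 / (45/4).
R1 ← R1 − 171/16·R4.
R2 ← R2 − 177/16·R4.
R3 ← R3 + 99/16·R4.
R5 ← R5 − 317/8·R4.
R5 ← R5 / (-1999/90).
R1 ← R1 + 93/20·R5.
R2 ← R2 + 253/60·R5.
R3 ← R3 − 37/20·R5.
R4 ← R4 − 38/45·R5.
Reading off the reduced rows gives a = -8/3, b = -1/2, c = 9/4, d = 5/3, e = 1.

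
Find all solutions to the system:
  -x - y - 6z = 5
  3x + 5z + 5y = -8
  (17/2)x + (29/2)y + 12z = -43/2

infinitely many solutions

Row-reduce:
R1 ← R1 / (-1).
R2 ← R2 − 3·R1.
R3 ← R3 − 17/2·R1.
R2 ← R2 / (2).
R1 ← R1 − 1·R2.
R3 ← R3 − 6·R2.
Rank is 2 with 3 unknowns, leaving z free.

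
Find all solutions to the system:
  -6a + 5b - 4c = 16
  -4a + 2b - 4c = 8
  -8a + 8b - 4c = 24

infinitely many solutions

Row-reduce:
R1 ← R1 / (-6).
R2 ← R2 + 4·R1.
R3 ← R3 + 8·R1.
R2 ← R2 / (-4/3).
R1 ← R1 + 5/6·R2.
R3 ← R3 − 4/3·R2.
Rank is 2 with 3 unknowns, leaving c free.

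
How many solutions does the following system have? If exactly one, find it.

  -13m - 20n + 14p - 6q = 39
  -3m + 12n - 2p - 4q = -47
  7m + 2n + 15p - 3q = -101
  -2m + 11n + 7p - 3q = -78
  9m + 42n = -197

Row-reduce:
R1 ← R1 / (-13).
R2 ← R2 + 3·R1.
R3 ← R3 − 7·R1.
R4 ← R4 + 2·R1.
R5 ← R5 − 9·R1.
R2 ← R2 / (216/13).
R1 ← R1 − 20/13·R2.
R3 ← R3 + 114/13·R2.
R4 ← R4 − 183/13·R2.
R5 ← R5 − 366/13·R2.
R3 ← R3 / (178/9).
R1 ← R1 + 16/27·R3.
R2 ← R2 + 17/54·R3.
R4 ← R4 − 167/18·R3.
R5 ← R5 − 167/9·R3.
R4 ← R4 / (2641/712).
R1 ← R1 − 127/267·R4.
R2 ← R2 + 595/2136·R4.
R3 ← R3 + 137/356·R4.
R5 ← R5 − 2641/356·R4.
Row 5 reduces to 0 = -2, a contradiction. The system is inconsistent.

no solution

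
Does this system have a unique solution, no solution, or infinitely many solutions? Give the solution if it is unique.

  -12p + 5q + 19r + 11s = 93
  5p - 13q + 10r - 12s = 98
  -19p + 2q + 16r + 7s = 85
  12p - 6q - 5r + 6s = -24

p = 0, q = -2, r = 6, s = -1

Row-reduce the augmented matrix:
R1 ← R1 / (-12).
R2 ← R2 − 5·R1.
R3 ← R3 + 19·R1.
R4 ← R4 − 12·R1.
R2 ← R2 / (-131/12).
R1 ← R1 + 5/12·R2.
R3 ← R3 + 71/12·R2.
R4 ← R4 + 1·R2.
R3 ← R3 / (-3117/131).
R1 ← R1 + 297/131·R3.
R2 ← R2 + 215/131·R3.
R4 ← R4 − 1619/131·R3.
R4 ← R4 / (44750/3117).
R1 ← R1 + 25/1039·R4.
R2 ← R2 − 3493/3117·R4.
R3 ← R3 − 838/3117·R4.
Reading off the reduced rows gives p = 0, q = -2, r = 6, s = -1.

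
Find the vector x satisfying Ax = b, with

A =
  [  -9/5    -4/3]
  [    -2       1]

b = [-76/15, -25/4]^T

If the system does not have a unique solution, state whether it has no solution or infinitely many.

x_1 = 3, x_2 = -1/4

Row-reduce the augmented matrix:
R1 ← R1 / (-9/5).
R2 ← R2 + 2·R1.
R2 ← R2 / (67/27).
R1 ← R1 − 20/27·R2.
Reading off the reduced rows gives x_1 = 3, x_2 = -1/4.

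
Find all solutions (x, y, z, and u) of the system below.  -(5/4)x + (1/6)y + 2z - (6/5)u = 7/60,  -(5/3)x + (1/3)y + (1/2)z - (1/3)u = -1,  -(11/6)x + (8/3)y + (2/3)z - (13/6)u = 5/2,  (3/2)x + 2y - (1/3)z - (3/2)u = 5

Row-reduce:
R1 ← R1 / (-5/4).
R2 ← R2 + 5/3·R1.
R3 ← R3 + 11/6·R1.
R4 ← R4 − 3/2·R1.
R2 ← R2 / (1/9).
R1 ← R1 + 2/15·R2.
R3 ← R3 − 109/45·R2.
R4 ← R4 − 11/5·R2.
R3 ← R3 / (1349/30).
R1 ← R1 + 21/5·R3.
R2 ← R2 + 39/2·R3.
R4 ← R4 − 1349/30·R3.
Row 4 reduces to 0 = 1/2, a contradiction. The system is inconsistent.

no solution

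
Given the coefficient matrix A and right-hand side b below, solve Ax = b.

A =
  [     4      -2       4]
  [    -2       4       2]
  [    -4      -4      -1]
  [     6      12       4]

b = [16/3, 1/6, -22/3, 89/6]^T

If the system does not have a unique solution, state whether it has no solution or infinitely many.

Row-reduce the augmented matrix:
R1 ← R1 / (4).
R2 ← R2 + 2·R1.
R3 ← R3 + 4·R1.
R4 ← R4 − 6·R1.
R2 ← R2 / (3).
R1 ← R1 + 1/2·R2.
R3 ← R3 + 6·R2.
R4 ← R4 − 15·R2.
R3 ← R3 / (11).
R1 ← R1 − 5/3·R3.
R2 ← R2 − 4/3·R3.
R4 ← R4 + 22·R3.
R4 reduces to 0 = 0, so the extra equation is consistent.
Reading off the reduced rows gives x_1 = 5/4, x_2 = 1/2, x_3 = 1/3.

x_1 = 5/4, x_2 = 1/2, x_3 = 1/3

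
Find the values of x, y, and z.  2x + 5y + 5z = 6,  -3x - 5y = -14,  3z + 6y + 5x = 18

x = 3, y = 1, z = -1

Row-reduce the augmented matrix:
R1 ← R1 / (2).
R2 ← R2 + 3·R1.
R3 ← R3 − 5·R1.
R2 ← R2 / (5/2).
R1 ← R1 − 5/2·R2.
R3 ← R3 + 13/2·R2.
R3 ← R3 / (10).
R1 ← R1 + 5·R3.
R2 ← R2 − 3·R3.
Reading off the reduced rows gives x = 3, y = 1, z = -1.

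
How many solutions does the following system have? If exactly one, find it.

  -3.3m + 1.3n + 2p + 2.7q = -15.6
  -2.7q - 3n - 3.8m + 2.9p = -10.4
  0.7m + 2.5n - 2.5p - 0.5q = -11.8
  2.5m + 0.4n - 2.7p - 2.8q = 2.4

Row-reduce the augmented matrix:
R1 ← R1 / (-33/10).
R2 ← R2 + 19/5·R1.
R3 ← R3 − 7/10·R1.
R4 ← R4 − 5/2·R1.
R2 ← R2 / (-742/165).
R1 ← R1 + 13/33·R2.
R3 ← R3 − 458/165·R2.
R4 ← R4 − 457/330·R2.
R3 ← R3 / (-3167/1855).
R1 ← R1 + 977/1484·R3.
R2 ← R2 + 197/1484·R3.
R4 ← R4 + 2971/2968·R3.
R4 ← R4 / (-24513/50672).
R1 ← R1 − 26485/25336·R4.
R2 ← R2 − 39649/25336·R4.
R3 ← R3 − 13033/6334·R4.
Reading off the reduced rows gives m = 6, n = -4, p = 2, q = 2.

m = 6, n = -4, p = 2, q = 2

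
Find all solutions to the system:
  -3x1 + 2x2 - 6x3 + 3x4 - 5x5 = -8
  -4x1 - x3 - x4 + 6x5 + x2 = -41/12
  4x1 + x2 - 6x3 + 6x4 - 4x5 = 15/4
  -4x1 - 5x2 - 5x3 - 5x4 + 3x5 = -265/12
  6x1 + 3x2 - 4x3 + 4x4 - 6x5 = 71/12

Row-reduce the augmented matrix:
R1 ← R1 / (-3).
R2 ← R2 + 4·R1.
R3 ← R3 − 4·R1.
R4 ← R4 + 4·R1.
R5 ← R5 − 6·R1.
R2 ← R2 / (-5/3).
R1 ← R1 + 2/3·R2.
R3 ← R3 − 11/3·R2.
R4 ← R4 + 23/3·R2.
R5 ← R5 − 7·R2.
R3 ← R3 / (7/5).
R1 ← R1 + 4/5·R3.
R2 ← R2 + 21/5·R3.
R4 ← R4 + 146/5·R3.
R5 ← R5 − 67/5·R3.
R4 ← R4 / (-48/7).
R1 ← R1 − 3/7·R4.
R3 ← R3 + 5/7·R4.
R5 ← R5 + 10/7·R4.
R5 ← R5 / (-4609/24).
R1 ← R1 − 413/16·R5.
R2 ← R2 − 44·R5.
R3 ← R3 + 961/48·R5.
R4 ← R4 + 2171/48·R5.
Reading off the reduced rows gives x1 = 1, x2 = 3/4, x3 = 3/2, x4 = 5/3, x5 = 1/2.

x1 = 1, x2 = 3/4, x3 = 3/2, x4 = 5/3, x5 = 1/2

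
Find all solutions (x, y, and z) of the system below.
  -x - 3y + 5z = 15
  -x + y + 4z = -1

Row-reduce:
R1 ← R1 / (-1).
R2 ← R2 + 1·R1.
R2 ← R2 / (4).
R1 ← R1 − 3·R2.
Rank is 2 with 3 unknowns, leaving z free.

infinitely many solutions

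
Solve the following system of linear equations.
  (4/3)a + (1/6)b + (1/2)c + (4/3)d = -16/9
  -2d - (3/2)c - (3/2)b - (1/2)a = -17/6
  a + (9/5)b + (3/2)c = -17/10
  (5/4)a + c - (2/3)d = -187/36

a = -3, b = 1, c = -1/3, d = 5/3

Row-reduce the augmented matrix:
R1 ← R1 / (4/3).
R2 ← R2 + 1/2·R1.
R3 ← R3 − 1·R1.
R4 ← R4 − 5/4·R1.
R2 ← R2 / (-23/16).
R1 ← R1 − 1/8·R2.
R3 ← R3 − 67/40·R2.
R4 ← R4 + 5/32·R2.
R3 ← R3 / (-93/230).
R1 ← R1 − 6/23·R3.
R2 ← R2 − 21/23·R3.
R4 ← R4 − 31/46·R3.
R4 ← R4 / (-19/3).
R1 ← R1 + 28/31·R4.
R2 ← R2 + 160/31·R4.
R3 ← R3 − 632/93·R4.
Reading off the reduced rows gives a = -3, b = 1, c = -1/3, d = 5/3.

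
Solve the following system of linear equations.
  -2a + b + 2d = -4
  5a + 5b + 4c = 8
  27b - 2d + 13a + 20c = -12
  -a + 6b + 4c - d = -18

Row-reduce:
R1 ← R1 / (-2).
R2 ← R2 − 5·R1.
R3 ← R3 − 13·R1.
R4 ← R4 + 1·R1.
R2 ← R2 / (15/2).
R1 ← R1 + 1/2·R2.
R3 ← R3 − 67/2·R2.
R4 ← R4 − 11/2·R2.
R3 ← R3 / (32/15).
R1 ← R1 − 4/15·R3.
R2 ← R2 − 8/15·R3.
R4 ← R4 − 16/15·R3.
Rank is 3 with 4 unknowns, leaving d free.

infinitely many solutions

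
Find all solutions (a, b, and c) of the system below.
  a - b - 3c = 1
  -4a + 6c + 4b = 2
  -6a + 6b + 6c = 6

Row-reduce:
R2 ← R2 + 4·R1.
R3 ← R3 + 6·R1.
R2 ← R2 / (-6).
R1 ← R1 + 3·R2.
R3 ← R3 + 12·R2.
Rank is 2 with 3 unknowns, leaving b free.

infinitely many solutions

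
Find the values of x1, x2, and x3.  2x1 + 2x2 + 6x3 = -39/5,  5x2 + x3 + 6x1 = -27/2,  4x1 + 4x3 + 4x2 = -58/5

x1 = -1, x2 = -7/5, x3 = -1/2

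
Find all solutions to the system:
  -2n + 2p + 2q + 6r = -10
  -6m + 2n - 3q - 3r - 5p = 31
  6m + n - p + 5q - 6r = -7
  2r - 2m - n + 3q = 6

Row-reduce:
Swap R1 and R2.
R1 ← R1 / (-6).
R3 ← R3 − 6·R1.
R4 ← R4 + 2·R1.
R2 ← R2 / (-2).
R1 ← R1 + 1/3·R2.
R3 ← R3 − 3·R2.
R4 ← R4 + 5/3·R2.
R3 ← R3 / (-3).
R1 ← R1 − 1/2·R3.
R2 ← R2 + 1·R3.
R4 ← R4 / (7/3).
R1 ← R1 − 1·R4.
R2 ← R2 + 8/3·R4.
R3 ← R3 + 5/3·R4.
Rank is 4 with 5 unknowns, leaving r free.

infinitely many solutions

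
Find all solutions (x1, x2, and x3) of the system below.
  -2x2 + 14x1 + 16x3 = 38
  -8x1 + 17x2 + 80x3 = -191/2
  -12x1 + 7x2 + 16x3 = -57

no solution

Row-reduce:
R1 ← R1 / (14).
R2 ← R2 + 8·R1.
R3 ← R3 + 12·R1.
R2 ← R2 / (111/7).
R1 ← R1 + 1/7·R2.
R3 ← R3 − 37/7·R2.
Row 3 reduces to 0 = 1/6, a contradiction. The system is inconsistent.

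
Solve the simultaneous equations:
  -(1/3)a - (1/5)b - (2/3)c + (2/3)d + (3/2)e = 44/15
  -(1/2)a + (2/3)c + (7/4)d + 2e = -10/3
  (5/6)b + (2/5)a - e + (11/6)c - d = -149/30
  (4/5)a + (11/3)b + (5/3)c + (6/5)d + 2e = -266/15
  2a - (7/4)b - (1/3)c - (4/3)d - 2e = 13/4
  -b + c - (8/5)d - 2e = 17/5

Row-reduce:
R1 ← R1 / (-1/3).
R2 ← R2 + 1/2·R1.
R3 ← R3 − 2/5·R1.
R4 ← R4 − 4/5·R1.
R5 ← R5 − 2·R1.
R2 ← R2 / (3/10).
R1 ← R1 − 3/5·R2.
R3 ← R3 − 89/150·R2.
R4 ← R4 − 239/75·R2.
R5 ← R5 + 59/20·R2.
R6 ← R6 + 1·R2.
R3 ← R3 / (-611/270).
R1 ← R1 + 4/3·R3.
R2 ← R2 − 50/9·R3.
R4 ← R4 + 2381/135·R3.
R5 ← R5 − 217/18·R3.
R6 ← R6 − 59/9·R3.
R4 ← R4 / (24296/3055).
R1 ← R1 + 3065/1222·R4.
R2 ← R2 + 1995/1222·R4.
R3 ← R3 − 909/1222·R4.
R5 ← R5 − 15749/14664·R4.
R6 ← R6 + 12148/3055·R4.
R5 ← R5 / (851707/72888).
R1 ← R1 + 16220/3037·R5.
R2 ← R2 − 11955/6074·R5.
R3 ← R3 + 2433/6074·R5.
R4 ← R4 + 700/3037·R5.
Row 6 reduces to 0 = -1/2, a contradiction. The system is inconsistent.

no solution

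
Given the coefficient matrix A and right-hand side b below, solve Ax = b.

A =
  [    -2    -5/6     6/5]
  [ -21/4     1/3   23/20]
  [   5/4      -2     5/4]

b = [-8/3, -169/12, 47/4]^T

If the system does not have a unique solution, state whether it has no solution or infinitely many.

Row-reduce:
R1 ← R1 / (-2).
R2 ← R2 + 21/4·R1.
R3 ← R3 − 5/4·R1.
R2 ← R2 / (121/48).
R1 ← R1 − 5/12·R2.
R3 ← R3 + 121/48·R2.
Row 3 reduces to 0 = 3, a contradiction. The system is inconsistent.

no solution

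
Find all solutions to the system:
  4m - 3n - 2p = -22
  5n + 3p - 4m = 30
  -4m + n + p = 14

Row-reduce:
R1 ← R1 / (4).
R2 ← R2 + 4·R1.
R3 ← R3 + 4·R1.
R2 ← R2 / (2).
R1 ← R1 + 3/4·R2.
R3 ← R3 + 2·R2.
Rank is 2 with 3 unknowns, leaving p free.

infinitely many solutions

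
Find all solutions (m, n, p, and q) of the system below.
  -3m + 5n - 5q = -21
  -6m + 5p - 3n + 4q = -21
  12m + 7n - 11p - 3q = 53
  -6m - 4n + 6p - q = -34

no solution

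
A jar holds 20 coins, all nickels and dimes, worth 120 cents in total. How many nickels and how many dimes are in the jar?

nickels: 16, dimes: 4

Let n = nickels, d = dimes.
  n + d = 20
  10d + 5n = 120
From equation 1: n = 20 − d.
Substitute into equation 2 and solve: d = 4.
Then n = 16.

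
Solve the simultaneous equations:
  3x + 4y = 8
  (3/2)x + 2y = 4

infinitely many solutions

Row-reduce:
R1 ← R1 / (3).
R2 ← R2 − 3/2·R1.
Rank is 1 with 2 unknowns, leaving y free.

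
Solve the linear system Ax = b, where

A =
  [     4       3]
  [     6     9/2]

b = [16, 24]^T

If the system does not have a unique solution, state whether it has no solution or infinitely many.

infinitely many solutions

Row-reduce:
R1 ← R1 / (4).
R2 ← R2 − 6·R1.
Rank is 1 with 2 unknowns, leaving x_2 free.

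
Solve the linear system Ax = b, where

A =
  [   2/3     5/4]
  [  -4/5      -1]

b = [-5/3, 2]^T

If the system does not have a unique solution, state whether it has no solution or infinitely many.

x_1 = -5/2, x_2 = 0

Row-reduce the augmented matrix:
R1 ← R1 / (2/3).
R2 ← R2 + 4/5·R1.
R2 ← R2 / (1/2).
R1 ← R1 − 15/8·R2.
Reading off the reduced rows gives x_1 = -5/2, x_2 = 0.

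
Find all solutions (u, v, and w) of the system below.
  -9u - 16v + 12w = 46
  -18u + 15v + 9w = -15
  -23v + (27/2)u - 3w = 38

Row-reduce:
R1 ← R1 / (-9).
R2 ← R2 + 18·R1.
R3 ← R3 − 27/2·R1.
R2 ← R2 / (47).
R1 ← R1 − 16/9·R2.
R3 ← R3 + 47·R2.
Rank is 2 with 3 unknowns, leaving w free.

infinitely many solutions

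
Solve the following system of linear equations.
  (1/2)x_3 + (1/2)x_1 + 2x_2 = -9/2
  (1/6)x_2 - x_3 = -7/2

infinitely many solutions

Row-reduce:
R1 ← R1 / (1/2).
R2 ← R2 / (1/6).
R1 ← R1 − 4·R2.
Rank is 2 with 3 unknowns, leaving x_3 free.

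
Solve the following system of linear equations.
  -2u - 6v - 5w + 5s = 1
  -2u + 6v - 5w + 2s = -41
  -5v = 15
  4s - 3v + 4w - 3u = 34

u = 1, v = -3, w = 5, s = 2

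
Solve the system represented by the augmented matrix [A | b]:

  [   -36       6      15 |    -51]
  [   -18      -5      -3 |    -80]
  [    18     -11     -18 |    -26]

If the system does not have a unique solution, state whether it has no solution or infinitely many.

no solution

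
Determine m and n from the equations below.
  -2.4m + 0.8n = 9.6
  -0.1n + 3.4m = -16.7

Row-reduce the augmented matrix:
R1 ← R1 / (-12/5).
R2 ← R2 − 17/5·R1.
R2 ← R2 / (31/30).
R1 ← R1 + 1/3·R2.
Reading off the reduced rows gives m = -5, n = -3.

m = -5, n = -3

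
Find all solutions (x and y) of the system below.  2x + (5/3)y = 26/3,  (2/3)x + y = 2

x = 6, y = -2

Row-reduce the augmented matrix:
R1 ← R1 / (2).
R2 ← R2 − 2/3·R1.
R2 ← R2 / (4/9).
R1 ← R1 − 5/6·R2.
Reading off the reduced rows gives x = 6, y = -2.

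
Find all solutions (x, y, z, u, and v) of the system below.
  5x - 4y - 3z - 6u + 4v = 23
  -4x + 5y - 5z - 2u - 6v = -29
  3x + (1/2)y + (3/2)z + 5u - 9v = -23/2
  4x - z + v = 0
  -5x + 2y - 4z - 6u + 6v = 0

Row-reduce:
R1 ← R1 / (5).
R2 ← R2 + 4·R1.
R3 ← R3 − 3·R1.
R4 ← R4 − 4·R1.
R5 ← R5 + 5·R1.
R2 ← R2 / (9/5).
R1 ← R1 + 4/5·R2.
R3 ← R3 − 29/10·R2.
R4 ← R4 − 16/5·R2.
R5 ← R5 + 2·R2.
R3 ← R3 / (137/9).
R1 ← R1 + 35/9·R3.
R2 ← R2 + 37/9·R3.
R4 ← R4 − 131/9·R3.
R5 ← R5 + 137/9·R3.
R4 ← R4 / (-248/137).
R1 ← R1 − 106/137·R4.
R2 ← R2 − 206/137·R4.
R3 ← R3 − 176/137·R4.
Row 5 reduces to 0 = 3, a contradiction. The system is inconsistent.

no solution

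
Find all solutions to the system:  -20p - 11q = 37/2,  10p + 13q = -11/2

p = -6/5, q = 1/2

Row-reduce the augmented matrix:
R1 ← R1 / (-20).
R2 ← R2 − 10·R1.
R2 ← R2 / (15/2).
R1 ← R1 − 11/20·R2.
Reading off the reduced rows gives p = -6/5, q = 1/2.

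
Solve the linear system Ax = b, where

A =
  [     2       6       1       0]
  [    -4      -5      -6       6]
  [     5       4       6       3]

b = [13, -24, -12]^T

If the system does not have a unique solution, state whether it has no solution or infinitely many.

Row-reduce:
R1 ← R1 / (2).
R2 ← R2 + 4·R1.
R3 ← R3 − 5·R1.
R2 ← R2 / (7).
R1 ← R1 − 3·R2.
R3 ← R3 + 11·R2.
R3 ← R3 / (-39/14).
R1 ← R1 − 31/14·R3.
R2 ← R2 + 4/7·R3.
Rank is 3 with 4 unknowns, leaving x_4 free.

infinitely many solutions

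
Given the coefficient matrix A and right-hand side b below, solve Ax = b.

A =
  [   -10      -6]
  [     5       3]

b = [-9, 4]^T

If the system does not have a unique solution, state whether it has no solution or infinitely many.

no solution

Row-reduce:
R1 ← R1 / (-10).
R2 ← R2 − 5·R1.
Row 2 reduces to 0 = -1/2, a contradiction. The system is inconsistent.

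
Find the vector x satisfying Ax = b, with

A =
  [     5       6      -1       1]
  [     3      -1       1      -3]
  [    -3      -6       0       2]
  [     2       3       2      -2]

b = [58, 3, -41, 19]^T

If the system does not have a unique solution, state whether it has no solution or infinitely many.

x_1 = 5, x_2 = 5, x_3 = -1, x_4 = 2

Row-reduce the augmented matrix:
R1 ← R1 / (5).
R2 ← R2 − 3·R1.
R3 ← R3 + 3·R1.
R4 ← R4 − 2·R1.
R2 ← R2 / (-23/5).
R1 ← R1 − 6/5·R2.
R3 ← R3 + 12/5·R2.
R4 ← R4 − 3/5·R2.
R3 ← R3 / (-33/23).
R1 ← R1 − 5/23·R3.
R2 ← R2 + 8/23·R3.
R4 ← R4 − 60/23·R3.
R4 ← R4 / (58/11).
R1 ← R1 + 2/33·R4.
R2 ← R2 + 10/33·R4.
R3 ← R3 + 103/33·R4.
Reading off the reduced rows gives x_1 = 5, x_2 = 5, x_3 = -1, x_4 = 2.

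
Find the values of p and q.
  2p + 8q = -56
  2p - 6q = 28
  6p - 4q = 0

Row-reduce the augmented matrix:
R1 ← R1 / (2).
R2 ← R2 − 2·R1.
R3 ← R3 − 6·R1.
R2 ← R2 / (-14).
R1 ← R1 − 4·R2.
R3 ← R3 + 28·R2.
R3 reduces to 0 = 0, so the extra equation is consistent.
Reading off the reduced rows gives p = -4, q = -6.

p = -4, q = -6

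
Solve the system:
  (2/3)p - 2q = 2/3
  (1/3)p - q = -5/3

Row-reduce:
R1 ← R1 / (2/3).
R2 ← R2 − 1/3·R1.
Row 2 reduces to 0 = -2, a contradiction. The system is inconsistent.

no solution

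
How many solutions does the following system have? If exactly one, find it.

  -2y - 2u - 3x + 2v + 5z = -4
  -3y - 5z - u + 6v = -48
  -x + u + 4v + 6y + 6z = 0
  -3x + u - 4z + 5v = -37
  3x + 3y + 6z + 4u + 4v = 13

x = 1, y = 0, z = 3, u = 3, v = -5

Row-reduce the augmented matrix:
R1 ← R1 / (-3).
R3 ← R3 + 1·R1.
R4 ← R4 + 3·R1.
R5 ← R5 − 3·R1.
R2 ← R2 / (-3).
R1 ← R1 − 2/3·R2.
R3 ← R3 − 20/3·R2.
R4 ← R4 − 2·R2.
R5 ← R5 − 1·R2.
R3 ← R3 / (-61/9).
R1 ← R1 + 25/9·R3.
R2 ← R2 − 5/3·R3.
R4 ← R4 + 37/3·R3.
R5 ← R5 − 28/3·R3.
R4 ← R4 / (204/61).
R1 ← R1 − 41/61·R4.
R2 ← R2 − 12/61·R4.
R3 ← R3 − 5/61·R4.
R5 ← R5 − 55/61·R4.
R5 ← R5 / (7597/204).
R1 ← R1 + 301/204·R5.
R2 ← R2 − 59/17·R5.
R3 ← R3 + 385/204·R5.
R4 ← R4 + 1423/204·R5.
Reading off the reduced rows gives x = 1, y = 0, z = 3, u = 3, v = -5.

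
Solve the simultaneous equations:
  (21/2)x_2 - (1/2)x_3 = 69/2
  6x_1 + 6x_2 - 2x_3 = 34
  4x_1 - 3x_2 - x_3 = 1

Row-reduce:
Swap R1 and R2.
R1 ← R1 / (6).
R3 ← R3 − 4·R1.
R2 ← R2 / (21/2).
R1 ← R1 − 1·R2.
R3 ← R3 + 7·R2.
Row 3 reduces to 0 = 4/3, a contradiction. The system is inconsistent.

no solution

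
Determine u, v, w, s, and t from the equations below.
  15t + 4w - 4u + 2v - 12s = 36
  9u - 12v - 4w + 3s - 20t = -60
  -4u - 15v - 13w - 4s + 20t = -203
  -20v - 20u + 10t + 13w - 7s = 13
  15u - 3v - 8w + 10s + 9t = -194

Row-reduce the augmented matrix:
R1 ← R1 / (-4).
R2 ← R2 − 9·R1.
R3 ← R3 + 4·R1.
R4 ← R4 + 20·R1.
R5 ← R5 − 15·R1.
R2 ← R2 / (-15/2).
R1 ← R1 + 1/2·R2.
R3 ← R3 + 17·R2.
R4 ← R4 + 30·R2.
R5 ← R5 − 9/2·R2.
R3 ← R3 / (-85/3).
R1 ← R1 + 4/3·R3.
R2 ← R2 + 2/3·R3.
R4 ← R4 + 27·R3.
R5 ← R5 − 10·R3.
R4 ← R4 / (38053/425).
R1 ← R1 − 707/425·R4.
R2 ← R2 − 736/425·R4.
R3 ← R3 + 936/425·R4.
R5 ← R5 + 2327/85·R4.
R5 ← R5 / (1339387/38053).
R1 ← R1 + 127025/76106·R5.
R2 ← R2 − 47265/76106·R5.
R3 ← R3 + 107675/76106·R5.
R4 ← R4 + 80805/76106·R5.
Reading off the reduced rows gives u = -4, v = 6, w = 5, s = -4, t = -4.

u = -4, v = 6, w = 5, s = -4, t = -4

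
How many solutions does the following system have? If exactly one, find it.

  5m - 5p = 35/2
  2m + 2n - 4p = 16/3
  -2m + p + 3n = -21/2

Row-reduce the augmented matrix:
R1 ← R1 / (5).
R2 ← R2 − 2·R1.
R3 ← R3 + 2·R1.
R2 ← R2 / (2).
R3 ← R3 − 3·R2.
R3 ← R3 / (2).
R1 ← R1 + 1·R3.
R2 ← R2 + 1·R3.
Reading off the reduced rows gives m = 3, n = -4/3, p = -1/2.

m = 3, n = -4/3, p = -1/2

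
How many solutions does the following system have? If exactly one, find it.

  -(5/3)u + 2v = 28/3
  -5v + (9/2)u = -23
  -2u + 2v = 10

Row-reduce:
R1 ← R1 / (-5/3).
R2 ← R2 − 9/2·R1.
R3 ← R3 + 2·R1.
R2 ← R2 / (2/5).
R1 ← R1 + 6/5·R2.
R3 ← R3 + 2/5·R2.
Row 3 reduces to 0 = 1, a contradiction. The system is inconsistent.

no solution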